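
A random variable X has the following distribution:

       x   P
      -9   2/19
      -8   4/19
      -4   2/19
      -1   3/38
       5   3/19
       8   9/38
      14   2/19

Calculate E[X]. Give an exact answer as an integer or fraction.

E[X] = (2/19)·(-9) + (4/19)·(-8) + (2/19)·(-4) + (3/38)·(-1) + (3/19)·5 + (9/38)·8 + (2/19)·14
     = 39/38

39/38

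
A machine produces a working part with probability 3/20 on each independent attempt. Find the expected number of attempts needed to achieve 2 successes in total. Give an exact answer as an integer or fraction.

By linearity (sum of 2 independent geometric waits), E[trials] = 2/p = 2/(3/20) = 40/3.

40/3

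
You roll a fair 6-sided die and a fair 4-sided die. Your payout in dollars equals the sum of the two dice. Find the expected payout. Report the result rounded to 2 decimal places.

Distribution of the sum of the two dice: 2 w.p. 1/24, 3 w.p. 1/12, 4 w.p. 1/8, 5 w.p. 1/6, 6 w.p. 1/6, 7 w.p. 1/6, …
E[payout] = (1/24)·2 + (1/12)·3 + (1/8)·4 + (1/6)·5 + (1/6)·6 + (1/6)·7 + (1/8)·8 + (1/12)·9 + (1/24)·10 = 6
≈ $6.00

$6.00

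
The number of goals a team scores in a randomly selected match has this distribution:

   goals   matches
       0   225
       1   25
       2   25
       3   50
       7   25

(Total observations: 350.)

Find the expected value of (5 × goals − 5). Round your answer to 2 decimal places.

0.71

Total = 350, so P(goals=0) = 225/350, etc.
E[5x-5] = (9/14)·(-5) + (1/14)·0 + (1/14)·5 + (1/7)·10 + (1/14)·30
     = 5/7 ≈ 0.71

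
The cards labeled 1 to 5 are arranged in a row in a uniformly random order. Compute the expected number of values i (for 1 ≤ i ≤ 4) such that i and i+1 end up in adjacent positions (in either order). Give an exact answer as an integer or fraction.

For each i ∈ {1,…,4}, let Xᵢ = 1 if i and i+1 are adjacent. P(Xᵢ=1) = 2·(5−1)!/5! = 2/5.
By linearity, E[ΣXᵢ] = (4)·(2/5) = 8/5.

8/5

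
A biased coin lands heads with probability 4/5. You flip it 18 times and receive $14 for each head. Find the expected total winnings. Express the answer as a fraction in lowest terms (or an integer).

1008/5 dollars

E[#heads] = 18·4/5 = 72/5 (linearity over flips).
E[winnings] = 14·72/5 = 1008/5.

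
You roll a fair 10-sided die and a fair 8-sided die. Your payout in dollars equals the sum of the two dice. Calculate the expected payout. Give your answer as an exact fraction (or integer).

Distribution of the sum of the two dice: 2 w.p. 1/80, 3 w.p. 1/40, 4 w.p. 3/80, 5 w.p. 1/20, 6 w.p. 1/16, 7 w.p. 3/40, …
E[payout] = (1/80)·2 + (1/40)·3 + (3/80)·4 + (1/20)·5 + (1/16)·6 + (3/40)·7 + (7/80)·8 + (1/10)·9 + (1/10)·10 + (1/10)·11 + (7/80)·12 + (3/40)·13 + (1/16)·14 + (1/20)·15 + (3/80)·16 + (1/40)·17 + (1/80)·18 = 10

$10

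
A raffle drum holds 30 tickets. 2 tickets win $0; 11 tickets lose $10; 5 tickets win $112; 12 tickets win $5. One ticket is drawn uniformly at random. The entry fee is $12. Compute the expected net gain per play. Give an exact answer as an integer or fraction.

$5

E[payout] = (2/30)·0 + (11/30)·(-10) + (5/30)·112 + (12/30)·5 = 17
Expected profit = 17 − 12 = 5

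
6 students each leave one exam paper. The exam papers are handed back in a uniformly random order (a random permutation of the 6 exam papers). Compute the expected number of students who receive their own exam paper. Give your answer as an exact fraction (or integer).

Let Xᵢ = 1 if person i gets their own exam paper. For each i, P(Xᵢ=1) = 1/6.
By linearity of expectation, E[X₁+…+X_6] = 6·(1/6) = 1.

1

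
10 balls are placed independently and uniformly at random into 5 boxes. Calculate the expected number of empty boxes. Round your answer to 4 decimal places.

Let Xⱼ=1 if box j is empty. P(Xⱼ=1) = ((5-1)/5)^10 = 1048576/9765625.
By linearity, E[#empty] = 5·1048576/9765625 = 1048576/1953125.
≈ 0.5369

0.5369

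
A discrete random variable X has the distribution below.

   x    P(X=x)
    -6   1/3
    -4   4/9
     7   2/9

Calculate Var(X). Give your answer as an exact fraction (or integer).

E[X] = (1/3)·(-6) + (4/9)·(-4) + (2/9)·7 = -20/9
E[X²] = (1/3)·36 + (4/9)·16 + (2/9)·49 = 30
Var(X) = 30 − (-20/9)² = 2030/81

2030/81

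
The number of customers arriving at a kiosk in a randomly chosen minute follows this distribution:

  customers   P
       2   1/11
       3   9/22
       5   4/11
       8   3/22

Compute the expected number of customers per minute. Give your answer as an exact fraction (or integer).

E[X] = (1/11)·2 + (9/22)·3 + (4/11)·5 + (3/22)·8
     = 95/22

95/22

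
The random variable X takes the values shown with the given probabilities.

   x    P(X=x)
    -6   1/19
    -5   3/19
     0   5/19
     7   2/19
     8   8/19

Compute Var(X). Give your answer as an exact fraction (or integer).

E[X] = (1/19)·(-6) + (3/19)·(-5) + (5/19)·0 + (2/19)·7 + (8/19)·8 = 3
E[X²] = (1/19)·36 + (3/19)·25 + (5/19)·0 + (2/19)·49 + (8/19)·64 = 721/19
Var(X) = 721/19 − (3)² = 550/19

550/19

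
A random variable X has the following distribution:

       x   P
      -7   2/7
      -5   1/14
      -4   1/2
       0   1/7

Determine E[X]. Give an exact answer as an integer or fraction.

E[X] = (2/7)·(-7) + (1/14)·(-5) + (1/2)·(-4) + (1/7)·0
     = -61/14

-61/14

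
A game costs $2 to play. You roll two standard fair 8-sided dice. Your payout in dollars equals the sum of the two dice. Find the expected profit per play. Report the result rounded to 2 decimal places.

Distribution of the sum of the two dice: 2 w.p. 1/64, 3 w.p. 1/32, 4 w.p. 3/64, 5 w.p. 1/16, 6 w.p. 5/64, 7 w.p. 3/32, …
E[payout] = (1/64)·2 + (1/32)·3 + (3/64)·4 + (1/16)·5 + (5/64)·6 + (3/32)·7 + (7/64)·8 + (1/8)·9 + (7/64)·10 + (3/32)·11 + (5/64)·12 + (1/16)·13 + (3/64)·14 + (1/32)·15 + (1/64)·16 = 9
Expected profit = 9 − 2 = 7 ≈ $7.00

$7.00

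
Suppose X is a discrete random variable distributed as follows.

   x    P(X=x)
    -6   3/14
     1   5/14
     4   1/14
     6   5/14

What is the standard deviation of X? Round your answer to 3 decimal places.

E[X] = 3/2, E[X²] = 309/14
Var(X) = E[X²] − (E[X])² = 309/14 − 9/4 = 555/28
SD(X) = √(555/28) ≈ 4.452

4.452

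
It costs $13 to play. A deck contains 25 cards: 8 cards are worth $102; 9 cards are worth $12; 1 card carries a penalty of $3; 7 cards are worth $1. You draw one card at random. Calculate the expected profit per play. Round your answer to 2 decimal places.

$24.12

E[payout] = (8/25)·102 + (9/25)·12 + (1/25)·(-3) + (7/25)·1 = 928/25
Expected profit = 928/25 − 13 = 603/25 ≈ $24.12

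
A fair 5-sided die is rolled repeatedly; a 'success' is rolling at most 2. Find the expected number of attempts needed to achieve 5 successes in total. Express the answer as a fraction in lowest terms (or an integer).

25/2

By linearity (sum of 5 independent geometric waits), E[trials] = 5/p = 5/(2/5) = 25/2.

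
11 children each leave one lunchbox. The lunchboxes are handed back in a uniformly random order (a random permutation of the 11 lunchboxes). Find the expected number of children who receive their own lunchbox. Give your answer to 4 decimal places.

1.0000

Let Xᵢ = 1 if person i gets their own lunchbox. For each i, P(Xᵢ=1) = 1/11.
By linearity of expectation, E[X₁+…+X_11] = 11·(1/11) = 1.
≈ 1.0000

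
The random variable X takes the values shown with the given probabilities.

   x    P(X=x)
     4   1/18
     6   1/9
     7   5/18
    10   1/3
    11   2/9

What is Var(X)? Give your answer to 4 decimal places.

4.5710

E[X] = (1/18)·4 + (1/9)·6 + (5/18)·7 + (1/3)·10 + (2/9)·11 = 155/18
E[X²] = (1/18)·16 + (1/9)·36 + (5/18)·49 + (1/3)·100 + (2/9)·121 = 1417/18
Var(X) = 1417/18 − (155/18)² = 1481/324 ≈ 4.5710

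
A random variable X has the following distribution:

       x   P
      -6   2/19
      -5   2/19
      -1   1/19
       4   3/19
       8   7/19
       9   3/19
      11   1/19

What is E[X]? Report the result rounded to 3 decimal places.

4.368

E[X] = (2/19)·(-6) + (2/19)·(-5) + (1/19)·(-1) + (3/19)·4 + (7/19)·8 + (3/19)·9 + (1/19)·11
     = 83/19 ≈ 4.368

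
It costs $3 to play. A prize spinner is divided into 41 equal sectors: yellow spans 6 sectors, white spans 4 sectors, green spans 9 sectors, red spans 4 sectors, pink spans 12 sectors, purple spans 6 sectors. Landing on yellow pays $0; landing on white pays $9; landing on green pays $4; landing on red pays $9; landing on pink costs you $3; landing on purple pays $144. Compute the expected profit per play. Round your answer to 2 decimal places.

E[payout] = (6/41)·0 + (4/41)·9 + (9/41)·4 + (4/41)·9 + (12/41)·(-3) + (6/41)·144 = 936/41
Expected profit = 936/41 − 3 = 813/41 ≈ $19.83

$19.83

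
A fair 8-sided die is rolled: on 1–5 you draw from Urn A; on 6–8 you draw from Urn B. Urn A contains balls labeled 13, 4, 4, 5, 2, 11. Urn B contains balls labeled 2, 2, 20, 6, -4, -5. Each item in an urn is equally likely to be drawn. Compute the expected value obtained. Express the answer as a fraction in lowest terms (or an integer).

43/8

E[X | Urn A] = (13 + 4 + 4 + 5 + 2 + 11)/6 = 13/2
E[X | Urn B] = (2 + 2 + 20 + 6 − 4 − 5)/6 = 7/2
E[X] = (5/8)·13/2 + (3/8)·7/2 = 43/8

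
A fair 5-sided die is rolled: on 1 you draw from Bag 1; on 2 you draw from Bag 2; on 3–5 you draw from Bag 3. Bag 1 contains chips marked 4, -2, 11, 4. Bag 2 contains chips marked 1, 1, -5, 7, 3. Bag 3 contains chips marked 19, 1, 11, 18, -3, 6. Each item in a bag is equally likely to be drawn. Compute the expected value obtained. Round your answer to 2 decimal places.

6.33

E[X | Bag 1] = (4 − 2 + 11 + 4)/4 = 17/4
E[X | Bag 2] = (1 + 1 − 5 + 7 + 3)/5 = 7/5
E[X | Bag 3] = (19 + 1 + 11 + 18 − 3 + 6)/6 = 26/3
E[X] = (1/5)·17/4 + (1/5)·7/5 + (3/5)·26/3 = 633/100 ≈ 6.33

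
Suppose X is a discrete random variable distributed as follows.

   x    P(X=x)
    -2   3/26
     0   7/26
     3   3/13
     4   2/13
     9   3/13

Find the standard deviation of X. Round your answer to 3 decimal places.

3.708

E[X] = 41/13, E[X²] = 308/13
Var(X) = E[X²] − (E[X])² = 308/13 − 1681/169 = 2323/169
SD(X) = √(2323/169) ≈ 3.708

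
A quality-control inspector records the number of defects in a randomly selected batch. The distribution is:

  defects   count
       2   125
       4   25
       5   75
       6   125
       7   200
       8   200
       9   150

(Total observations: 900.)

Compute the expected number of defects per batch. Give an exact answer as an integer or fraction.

Total = 900, so P(defects=2) = 125/900, etc.
E[X] = (5/36)·2 + (1/36)·4 + (1/12)·5 + (5/36)·6 + (2/9)·7 + (2/9)·8 + (1/6)·9
     = 233/36

233/36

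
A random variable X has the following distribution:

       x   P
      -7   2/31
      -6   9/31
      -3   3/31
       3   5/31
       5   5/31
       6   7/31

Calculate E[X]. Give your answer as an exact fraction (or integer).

5/31

E[X] = (2/31)·(-7) + (9/31)·(-6) + (3/31)·(-3) + (5/31)·3 + (5/31)·5 + (7/31)·6
     = 5/31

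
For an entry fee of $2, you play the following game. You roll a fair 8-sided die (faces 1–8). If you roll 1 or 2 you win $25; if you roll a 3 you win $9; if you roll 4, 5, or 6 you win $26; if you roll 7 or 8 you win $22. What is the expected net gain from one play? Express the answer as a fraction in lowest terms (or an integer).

165/8 dollars

E[payout] = (1/8)·9 + (1/4)·22 + (1/4)·25 + (3/8)·26 = 181/8
Expected profit = 181/8 − 2 = 165/8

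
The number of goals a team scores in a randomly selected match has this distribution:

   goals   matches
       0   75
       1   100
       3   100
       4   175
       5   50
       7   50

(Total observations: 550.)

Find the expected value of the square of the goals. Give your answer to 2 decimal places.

13.64

Total = 550, so P(goals=0) = 75/550, etc.
E[X²] = (3/22)·0 + (2/11)·1 + (2/11)·9 + (7/22)·16 + (1/11)·25 + (1/11)·49
     = 150/11 ≈ 13.64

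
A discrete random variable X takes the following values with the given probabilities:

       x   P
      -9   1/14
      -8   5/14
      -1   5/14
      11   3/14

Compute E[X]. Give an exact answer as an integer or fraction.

E[X] = (1/14)·(-9) + (5/14)·(-8) + (5/14)·(-1) + (3/14)·11
     = -3/2

-3/2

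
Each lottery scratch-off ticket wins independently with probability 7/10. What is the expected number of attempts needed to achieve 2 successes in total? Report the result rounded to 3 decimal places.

By linearity (sum of 2 independent geometric waits), E[trials] = 2/p = 2/(7/10) = 20/7.
≈ 2.857

2.857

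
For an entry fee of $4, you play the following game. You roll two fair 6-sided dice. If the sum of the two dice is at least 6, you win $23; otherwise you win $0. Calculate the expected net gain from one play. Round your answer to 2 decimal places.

$12.61

E[payout] = (5/18)·0 + (13/18)·23 = 299/18
Expected profit = 299/18 − 4 = 227/18 ≈ $12.61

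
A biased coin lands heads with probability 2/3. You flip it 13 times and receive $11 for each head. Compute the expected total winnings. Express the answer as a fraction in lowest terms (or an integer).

286/3 dollars

E[#heads] = 13·2/3 = 26/3 (linearity over flips).
E[winnings] = 11·26/3 = 286/3.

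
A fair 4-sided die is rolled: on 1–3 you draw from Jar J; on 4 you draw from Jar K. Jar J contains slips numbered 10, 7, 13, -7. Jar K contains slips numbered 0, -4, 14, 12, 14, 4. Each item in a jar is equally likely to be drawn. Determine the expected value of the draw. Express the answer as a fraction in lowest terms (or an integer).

E[X | Jar J] = (10 + 7 + 13 − 7)/4 = 23/4
E[X | Jar K] = (0 − 4 + 14 + 12 + 14 + 4)/6 = 20/3
E[X] = (3/4)·23/4 + (1/4)·20/3 = 287/48

287/48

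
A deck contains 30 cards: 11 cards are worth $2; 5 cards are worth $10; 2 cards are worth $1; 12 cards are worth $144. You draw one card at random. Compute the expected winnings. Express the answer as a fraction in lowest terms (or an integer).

E[payout] = (11/30)·2 + (5/30)·10 + (2/30)·1 + (12/30)·144 = 901/15

901/15 dollars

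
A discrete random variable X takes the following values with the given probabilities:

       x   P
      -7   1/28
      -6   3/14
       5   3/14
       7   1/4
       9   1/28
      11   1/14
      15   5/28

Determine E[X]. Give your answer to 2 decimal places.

5.07

E[X] = (1/28)·(-7) + (3/14)·(-6) + (3/14)·5 + (1/4)·7 + (1/28)·9 + (1/14)·11 + (5/28)·15
     = 71/14 ≈ 5.07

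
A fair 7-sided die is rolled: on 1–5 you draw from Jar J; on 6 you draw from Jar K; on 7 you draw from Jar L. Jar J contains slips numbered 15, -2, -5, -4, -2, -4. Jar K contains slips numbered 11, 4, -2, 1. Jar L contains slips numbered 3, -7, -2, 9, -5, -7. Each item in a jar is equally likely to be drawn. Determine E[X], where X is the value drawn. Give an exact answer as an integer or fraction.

E[X | Jar J] = (15 − 2 − 5 − 4 − 2 − 4)/6 = -1/3
E[X | Jar K] = (11 + 4 − 2 + 1)/4 = 7/2
E[X | Jar L] = (3 − 7 − 2 + 9 − 5 − 7)/6 = -3/2
E[X] = (5/7)·(-1/3) + (1/7)·7/2 + (1/7)·(-3/2) = 1/21

1/21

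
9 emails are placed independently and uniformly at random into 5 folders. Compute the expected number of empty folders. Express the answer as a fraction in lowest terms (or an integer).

Let Xⱼ=1 if folder j is empty. P(Xⱼ=1) = ((5-1)/5)^9 = 262144/1953125.
By linearity, E[#empty] = 5·262144/1953125 = 262144/390625.

262144/390625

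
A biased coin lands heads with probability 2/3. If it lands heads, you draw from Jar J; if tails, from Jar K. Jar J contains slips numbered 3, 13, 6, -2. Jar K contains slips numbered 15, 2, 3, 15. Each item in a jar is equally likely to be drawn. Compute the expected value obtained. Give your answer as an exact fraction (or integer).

25/4

E[X | Jar J] = (3 + 13 + 6 − 2)/4 = 5
E[X | Jar K] = (15 + 2 + 3 + 15)/4 = 35/4
E[X] = (2/3)·5 + (1/3)·35/4 = 25/4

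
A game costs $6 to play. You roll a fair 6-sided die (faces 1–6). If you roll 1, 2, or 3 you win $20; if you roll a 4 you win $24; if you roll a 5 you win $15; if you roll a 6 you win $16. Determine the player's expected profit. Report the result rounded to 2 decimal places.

$13.17

E[payout] = (1/6)·15 + (1/6)·16 + (1/2)·20 + (1/6)·24 = 115/6
Expected profit = 115/6 − 6 = 79/6 ≈ $13.17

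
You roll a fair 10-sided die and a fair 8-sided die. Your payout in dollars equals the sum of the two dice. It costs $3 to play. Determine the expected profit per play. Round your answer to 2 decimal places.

$7.00

Distribution of the sum of the two dice: 2 w.p. 1/80, 3 w.p. 1/40, 4 w.p. 3/80, 5 w.p. 1/20, 6 w.p. 1/16, 7 w.p. 3/40, …
E[payout] = (1/80)·2 + (1/40)·3 + (3/80)·4 + (1/20)·5 + (1/16)·6 + (3/40)·7 + (7/80)·8 + (1/10)·9 + (1/10)·10 + (1/10)·11 + (7/80)·12 + (3/40)·13 + (1/16)·14 + (1/20)·15 + (3/80)·16 + (1/40)·17 + (1/80)·18 = 10
Expected profit = 10 − 3 = 7 ≈ $7.00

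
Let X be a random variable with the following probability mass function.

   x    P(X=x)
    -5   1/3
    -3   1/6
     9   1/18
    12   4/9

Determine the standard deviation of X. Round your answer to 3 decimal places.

8.055

E[X] = 11/3, E[X²] = 235/3
Var(X) = E[X²] − (E[X])² = 235/3 − 121/9 = 584/9
SD(X) = √(584/9) ≈ 8.055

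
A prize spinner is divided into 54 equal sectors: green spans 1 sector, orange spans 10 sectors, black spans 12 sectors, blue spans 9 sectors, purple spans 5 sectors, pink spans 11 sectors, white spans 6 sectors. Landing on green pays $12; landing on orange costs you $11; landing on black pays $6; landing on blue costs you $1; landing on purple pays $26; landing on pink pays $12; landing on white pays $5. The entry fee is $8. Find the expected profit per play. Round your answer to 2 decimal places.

E[payout] = (1/54)·12 + (10/54)·(-11) + (12/54)·6 + (9/54)·(-1) + (5/54)·26 + (11/54)·12 + (6/54)·5 = 257/54
Expected profit = 257/54 − 8 = -175/54 ≈ -$3.24

-$3.24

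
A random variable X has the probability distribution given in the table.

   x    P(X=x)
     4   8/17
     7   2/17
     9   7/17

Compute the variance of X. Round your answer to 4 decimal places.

E[X] = (8/17)·4 + (2/17)·7 + (7/17)·9 = 109/17
E[X²] = (8/17)·16 + (2/17)·49 + (7/17)·81 = 793/17
Var(X) = 793/17 − (109/17)² = 1600/289 ≈ 5.5363

5.5363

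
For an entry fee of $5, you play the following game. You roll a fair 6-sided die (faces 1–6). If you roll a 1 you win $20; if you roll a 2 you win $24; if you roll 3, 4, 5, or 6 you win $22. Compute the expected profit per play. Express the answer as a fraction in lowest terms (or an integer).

$17

E[payout] = (1/6)·20 + (2/3)·22 + (1/6)·24 = 22
Expected profit = 22 − 5 = 17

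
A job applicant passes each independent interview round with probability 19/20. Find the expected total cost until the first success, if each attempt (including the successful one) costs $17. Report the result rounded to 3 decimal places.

$17.895

E[#attempts] = 1/p = 20/19; E[cost] = 17·20/19 = 340/19.
≈ 17.895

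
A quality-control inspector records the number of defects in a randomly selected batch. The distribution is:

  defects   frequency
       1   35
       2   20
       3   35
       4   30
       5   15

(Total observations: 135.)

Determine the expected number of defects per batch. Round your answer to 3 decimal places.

Total = 135, so P(defects=1) = 35/135, etc.
E[X] = (7/27)·1 + (4/27)·2 + (7/27)·3 + (2/9)·4 + (1/9)·5
     = 25/9 ≈ 2.778

2.778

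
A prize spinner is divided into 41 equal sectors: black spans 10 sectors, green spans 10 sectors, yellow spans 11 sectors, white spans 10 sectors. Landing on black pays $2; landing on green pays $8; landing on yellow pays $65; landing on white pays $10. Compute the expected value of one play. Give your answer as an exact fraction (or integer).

E[payout] = (10/41)·2 + (10/41)·8 + (11/41)·65 + (10/41)·10 = 915/41

915/41 dollars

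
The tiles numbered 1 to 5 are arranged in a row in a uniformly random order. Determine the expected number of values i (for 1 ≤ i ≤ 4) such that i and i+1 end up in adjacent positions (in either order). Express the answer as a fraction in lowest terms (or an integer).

8/5

For each i ∈ {1,…,4}, let Xᵢ = 1 if i and i+1 are adjacent. P(Xᵢ=1) = 2·(5−1)!/5! = 2/5.
By linearity, E[ΣXᵢ] = (4)·(2/5) = 8/5.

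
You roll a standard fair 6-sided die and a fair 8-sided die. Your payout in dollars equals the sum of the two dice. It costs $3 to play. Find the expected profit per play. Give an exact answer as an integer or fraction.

Distribution of the sum of the two dice: 2 w.p. 1/48, 3 w.p. 1/24, 4 w.p. 1/16, 5 w.p. 1/12, 6 w.p. 5/48, 7 w.p. 1/8, …
E[payout] = (1/48)·2 + (1/24)·3 + (1/16)·4 + (1/12)·5 + (5/48)·6 + (1/8)·7 + (1/8)·8 + (1/8)·9 + (5/48)·10 + (1/12)·11 + (1/16)·12 + (1/24)·13 + (1/48)·14 = 8
Expected profit = 8 − 3 = 5

$5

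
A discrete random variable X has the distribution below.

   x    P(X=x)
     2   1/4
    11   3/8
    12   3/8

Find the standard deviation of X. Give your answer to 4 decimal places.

4.1363

E[X] = 73/8, E[X²] = 803/8
Var(X) = E[X²] − (E[X])² = 803/8 − 5329/64 = 1095/64
SD(X) = √(1095/64) ≈ 4.1363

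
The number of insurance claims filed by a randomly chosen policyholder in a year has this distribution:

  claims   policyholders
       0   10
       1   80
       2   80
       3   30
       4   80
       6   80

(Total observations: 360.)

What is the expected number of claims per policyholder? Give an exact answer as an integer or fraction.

Total = 360, so P(claims=0) = 10/360, etc.
E[X] = (1/36)·0 + (2/9)·1 + (2/9)·2 + (1/12)·3 + (2/9)·4 + (2/9)·6
     = 113/36

113/36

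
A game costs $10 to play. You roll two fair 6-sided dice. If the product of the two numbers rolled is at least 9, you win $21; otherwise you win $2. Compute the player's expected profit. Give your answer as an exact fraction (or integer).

E[payout] = (4/9)·2 + (5/9)·21 = 113/9
Expected profit = 113/9 − 10 = 23/9

23/9 dollars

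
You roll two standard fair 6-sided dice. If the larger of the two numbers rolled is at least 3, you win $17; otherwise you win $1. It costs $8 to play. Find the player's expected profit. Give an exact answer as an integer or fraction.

65/9 dollars

E[payout] = (1/9)·1 + (8/9)·17 = 137/9
Expected profit = 137/9 − 8 = 65/9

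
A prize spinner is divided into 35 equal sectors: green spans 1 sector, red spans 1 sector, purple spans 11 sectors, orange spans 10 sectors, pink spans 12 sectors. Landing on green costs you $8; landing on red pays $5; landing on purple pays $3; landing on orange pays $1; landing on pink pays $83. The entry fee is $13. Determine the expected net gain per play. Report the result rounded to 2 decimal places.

$16.60

E[payout] = (1/35)·(-8) + (1/35)·5 + (11/35)·3 + (10/35)·1 + (12/35)·83 = 148/5
Expected profit = 148/5 − 13 = 83/5 ≈ $16.60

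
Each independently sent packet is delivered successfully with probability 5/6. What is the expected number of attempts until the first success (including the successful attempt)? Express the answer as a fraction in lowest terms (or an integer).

6/5

For a geometric distribution, E[trials] = 1/p = 1/(5/6) = 6/5.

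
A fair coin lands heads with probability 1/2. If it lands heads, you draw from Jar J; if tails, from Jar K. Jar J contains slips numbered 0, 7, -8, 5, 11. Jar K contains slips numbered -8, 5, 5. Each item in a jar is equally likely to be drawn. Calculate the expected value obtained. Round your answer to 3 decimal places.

E[X | Jar J] = (0 + 7 − 8 + 5 + 11)/5 = 3
E[X | Jar K] = (-8 + 5 + 5)/3 = 2/3
E[X] = (1/2)·3 + (1/2)·2/3 = 11/6 ≈ 1.833

1.833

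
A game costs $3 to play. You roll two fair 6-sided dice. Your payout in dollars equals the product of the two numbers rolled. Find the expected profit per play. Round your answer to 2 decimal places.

$9.25

Distribution of the product of the two numbers rolled: 1 w.p. 1/36, 2 w.p. 1/18, 3 w.p. 1/18, 4 w.p. 1/12, 5 w.p. 1/18, 6 w.p. 1/9, …
E[payout] = (1/36)·1 + (1/18)·2 + (1/18)·3 + (1/12)·4 + (1/18)·5 + (1/9)·6 + (1/18)·8 + (1/36)·9 + (1/18)·10 + (1/9)·12 + (1/18)·15 + (1/36)·16 + (1/18)·18 + (1/18)·20 + (1/18)·24 + (1/36)·25 + (1/18)·30 + (1/36)·36 = 49/4
Expected profit = 49/4 − 3 = 37/4 ≈ $9.25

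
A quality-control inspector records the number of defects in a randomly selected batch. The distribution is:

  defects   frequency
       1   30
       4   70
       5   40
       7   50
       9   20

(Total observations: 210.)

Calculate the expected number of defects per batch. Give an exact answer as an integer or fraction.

Total = 210, so P(defects=1) = 30/210, etc.
E[X] = (1/7)·1 + (1/3)·4 + (4/21)·5 + (5/21)·7 + (2/21)·9
     = 104/21

104/21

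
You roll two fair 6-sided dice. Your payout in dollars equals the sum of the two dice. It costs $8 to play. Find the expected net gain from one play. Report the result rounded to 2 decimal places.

Distribution of the sum of the two dice: 2 w.p. 1/36, 3 w.p. 1/18, 4 w.p. 1/12, 5 w.p. 1/9, 6 w.p. 5/36, 7 w.p. 1/6, …
E[payout] = (1/36)·2 + (1/18)·3 + (1/12)·4 + (1/9)·5 + (5/36)·6 + (1/6)·7 + (5/36)·8 + (1/9)·9 + (1/12)·10 + (1/18)·11 + (1/36)·12 = 7
Expected profit = 7 − 8 = -1 ≈ -$1.00

-$1.00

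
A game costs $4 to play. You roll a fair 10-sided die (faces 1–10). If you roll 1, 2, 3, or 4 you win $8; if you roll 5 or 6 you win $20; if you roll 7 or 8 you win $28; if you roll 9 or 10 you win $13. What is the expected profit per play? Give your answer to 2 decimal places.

$11.40

E[payout] = (2/5)·8 + (1/5)·13 + (1/5)·20 + (1/5)·28 = 77/5
Expected profit = 77/5 − 4 = 57/5 ≈ $11.40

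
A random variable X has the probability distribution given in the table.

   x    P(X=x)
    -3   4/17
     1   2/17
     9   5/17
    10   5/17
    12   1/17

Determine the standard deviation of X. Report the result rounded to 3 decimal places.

E[X] = 97/17, E[X²] = 1087/17
Var(X) = E[X²] − (E[X])² = 1087/17 − 9409/289 = 9070/289
SD(X) = √(9070/289) ≈ 5.602

5.602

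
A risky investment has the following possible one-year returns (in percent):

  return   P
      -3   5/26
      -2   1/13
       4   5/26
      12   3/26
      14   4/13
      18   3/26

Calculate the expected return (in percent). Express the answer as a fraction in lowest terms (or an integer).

E[X] = (5/26)·(-3) + (1/13)·(-2) + (5/26)·4 + (3/26)·12 + (4/13)·14 + (3/26)·18
     = 203/26

203/26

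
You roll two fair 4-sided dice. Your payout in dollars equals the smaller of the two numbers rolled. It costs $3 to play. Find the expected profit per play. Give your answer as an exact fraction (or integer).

Distribution of the smaller of the two numbers rolled: 1 w.p. 7/16, 2 w.p. 5/16, 3 w.p. 3/16, 4 w.p. 1/16
E[payout] = (7/16)·1 + (5/16)·2 + (3/16)·3 + (1/16)·4 = 15/8
Expected profit = 15/8 − 3 = -9/8

-9/8 dollars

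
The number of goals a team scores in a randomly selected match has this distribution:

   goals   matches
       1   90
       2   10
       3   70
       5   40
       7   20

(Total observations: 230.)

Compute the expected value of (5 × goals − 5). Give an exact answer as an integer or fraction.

215/23

Total = 230, so P(goals=1) = 90/230, etc.
E[5x-5] = (9/23)·0 + (1/23)·5 + (7/23)·10 + (4/23)·20 + (2/23)·30
     = 215/23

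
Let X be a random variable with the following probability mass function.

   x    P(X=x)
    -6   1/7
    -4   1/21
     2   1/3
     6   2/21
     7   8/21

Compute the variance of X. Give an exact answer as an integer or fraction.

3112/147

E[X] = (1/7)·(-6) + (1/21)·(-4) + (1/3)·2 + (2/21)·6 + (8/21)·7 = 20/7
E[X²] = (1/7)·36 + (1/21)·16 + (1/3)·4 + (2/21)·36 + (8/21)·49 = 88/3
Var(X) = 88/3 − (20/7)² = 3112/147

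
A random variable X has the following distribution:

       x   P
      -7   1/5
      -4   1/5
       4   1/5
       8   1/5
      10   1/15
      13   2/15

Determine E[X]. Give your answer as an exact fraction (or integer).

13/5

E[X] = (1/5)·(-7) + (1/5)·(-4) + (1/5)·4 + (1/5)·8 + (1/15)·10 + (2/15)·13
     = 13/5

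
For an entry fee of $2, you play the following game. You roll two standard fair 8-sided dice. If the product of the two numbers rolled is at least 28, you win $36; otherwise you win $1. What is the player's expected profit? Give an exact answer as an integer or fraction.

601/64 dollars

E[payout] = (45/64)·1 + (19/64)·36 = 729/64
Expected profit = 729/64 − 2 = 601/64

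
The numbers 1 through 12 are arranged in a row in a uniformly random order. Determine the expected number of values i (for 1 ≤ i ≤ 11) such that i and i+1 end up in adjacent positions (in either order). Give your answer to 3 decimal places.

1.833

For each i ∈ {1,…,11}, let Xᵢ = 1 if i and i+1 are adjacent. P(Xᵢ=1) = 2·(12−1)!/12! = 2/12.
By linearity, E[ΣXᵢ] = (11)·(2/12) = 11/6.
≈ 1.833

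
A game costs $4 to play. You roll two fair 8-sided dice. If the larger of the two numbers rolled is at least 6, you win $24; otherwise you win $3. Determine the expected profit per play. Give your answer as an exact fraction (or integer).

E[payout] = (25/64)·3 + (39/64)·24 = 1011/64
Expected profit = 1011/64 − 4 = 755/64

755/64 dollars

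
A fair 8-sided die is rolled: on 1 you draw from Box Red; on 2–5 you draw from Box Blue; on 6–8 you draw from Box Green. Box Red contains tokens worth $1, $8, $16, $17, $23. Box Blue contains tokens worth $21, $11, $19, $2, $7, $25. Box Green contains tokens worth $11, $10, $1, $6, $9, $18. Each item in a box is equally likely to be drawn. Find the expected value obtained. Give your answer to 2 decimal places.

E[X | Box Red] = (1 + 8 + 16 + 17 + 23)/5 = 13
E[X | Box Blue] = (21 + 11 + 19 + 2 + 7 + 25)/6 = 85/6
E[X | Box Green] = (11 + 10 + 1 + 6 + 9 + 18)/6 = 55/6
E[X] = (1/8)·13 + (1/2)·85/6 + (3/8)·55/6 = 583/48 ≈ 12.15

$12.15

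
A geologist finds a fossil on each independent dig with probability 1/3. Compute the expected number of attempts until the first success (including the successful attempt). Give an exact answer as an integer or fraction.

For a geometric distribution, E[trials] = 1/p = 1/(1/3) = 3.

3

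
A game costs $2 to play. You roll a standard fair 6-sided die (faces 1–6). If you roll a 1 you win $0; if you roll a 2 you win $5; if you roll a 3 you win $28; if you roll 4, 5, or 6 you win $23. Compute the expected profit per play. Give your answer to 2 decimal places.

$15.00

E[payout] = (1/6)·0 + (1/6)·5 + (1/2)·23 + (1/6)·28 = 17
Expected profit = 17 − 2 = 15 ≈ $15.00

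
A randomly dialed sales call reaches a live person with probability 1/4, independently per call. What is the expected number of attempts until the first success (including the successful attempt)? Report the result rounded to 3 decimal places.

4.000

For a geometric distribution, E[trials] = 1/p = 1/(1/4) = 4.
≈ 4.000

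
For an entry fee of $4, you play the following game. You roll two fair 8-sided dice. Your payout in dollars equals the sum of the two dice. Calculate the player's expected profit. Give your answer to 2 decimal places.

$5.00

Distribution of the sum of the two dice: 2 w.p. 1/64, 3 w.p. 1/32, 4 w.p. 3/64, 5 w.p. 1/16, 6 w.p. 5/64, 7 w.p. 3/32, …
E[payout] = (1/64)·2 + (1/32)·3 + (3/64)·4 + (1/16)·5 + (5/64)·6 + (3/32)·7 + (7/64)·8 + (1/8)·9 + (7/64)·10 + (3/32)·11 + (5/64)·12 + (1/16)·13 + (3/64)·14 + (1/32)·15 + (1/64)·16 = 9
Expected profit = 9 − 4 = 5 ≈ $5.00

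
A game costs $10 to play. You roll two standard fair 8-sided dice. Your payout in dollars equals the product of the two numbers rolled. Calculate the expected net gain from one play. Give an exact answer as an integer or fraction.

Distribution of the product of the two numbers rolled: 1 w.p. 1/64, 2 w.p. 1/32, 3 w.p. 1/32, 4 w.p. 3/64, 5 w.p. 1/32, 6 w.p. 1/16, …
E[payout] = (1/64)·1 + (1/32)·2 + (1/32)·3 + (3/64)·4 + (1/32)·5 + (1/16)·6 + (1/32)·7 + (1/16)·8 + (1/64)·9 + (1/32)·10 + (1/16)·12 + (1/32)·14 + (1/32)·15 + (3/64)·16 + (1/32)·18 + (1/32)·20 + (1/32)·21 + (1/16)·24 + (1/64)·25 + (1/32)·28 + (1/32)·30 + (1/32)·32 + (1/32)·35 + (1/64)·36 + (1/32)·40 + (1/32)·42 + (1/32)·48 + (1/64)·49 + (1/32)·56 + (1/64)·64 = 81/4
Expected profit = 81/4 − 10 = 41/4

41/4 dollars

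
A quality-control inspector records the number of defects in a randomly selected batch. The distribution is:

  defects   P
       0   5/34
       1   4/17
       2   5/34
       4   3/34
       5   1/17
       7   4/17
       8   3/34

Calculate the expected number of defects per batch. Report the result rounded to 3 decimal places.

3.529

E[X] = (5/34)·0 + (4/17)·1 + (5/34)·2 + (3/34)·4 + (1/17)·5 + (4/17)·7 + (3/34)·8
     = 60/17 ≈ 3.529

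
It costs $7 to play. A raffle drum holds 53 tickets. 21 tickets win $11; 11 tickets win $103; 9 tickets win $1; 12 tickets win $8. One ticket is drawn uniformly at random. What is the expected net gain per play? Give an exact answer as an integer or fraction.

1098/53 dollars

E[payout] = (21/53)·11 + (11/53)·103 + (9/53)·1 + (12/53)·8 = 1469/53
Expected profit = 1469/53 − 7 = 1098/53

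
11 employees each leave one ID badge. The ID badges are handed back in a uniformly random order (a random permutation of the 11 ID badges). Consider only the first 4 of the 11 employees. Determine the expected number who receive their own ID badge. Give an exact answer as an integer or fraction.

Let Xᵢ = 1 if person i gets their own ID badge. For each i, P(Xᵢ=1) = 1/11.
By linearity of expectation, E[X₁+…+X_4] = 4·(1/11) = 4/11.

4/11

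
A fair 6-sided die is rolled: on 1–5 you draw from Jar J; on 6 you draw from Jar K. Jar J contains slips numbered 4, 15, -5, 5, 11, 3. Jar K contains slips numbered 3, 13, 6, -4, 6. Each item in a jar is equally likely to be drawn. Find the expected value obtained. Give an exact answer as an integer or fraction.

E[X | Jar J] = (4 + 15 − 5 + 5 + 11 + 3)/6 = 11/2
E[X | Jar K] = (3 + 13 + 6 − 4 + 6)/5 = 24/5
E[X] = (5/6)·11/2 + (1/6)·24/5 = 323/60

323/60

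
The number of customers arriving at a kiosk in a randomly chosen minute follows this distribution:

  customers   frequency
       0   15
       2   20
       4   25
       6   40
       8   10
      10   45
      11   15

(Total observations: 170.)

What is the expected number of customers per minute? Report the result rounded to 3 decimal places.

Total = 170, so P(customers=0) = 15/170, etc.
E[X] = (3/34)·0 + (2/17)·2 + (5/34)·4 + (4/17)·6 + (1/17)·8 + (9/34)·10 + (3/34)·11
     = 215/34 ≈ 6.324

6.324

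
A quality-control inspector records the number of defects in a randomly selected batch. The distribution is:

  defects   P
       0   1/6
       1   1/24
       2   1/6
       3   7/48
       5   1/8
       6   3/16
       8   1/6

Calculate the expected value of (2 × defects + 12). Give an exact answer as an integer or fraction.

475/24

E[2x+12] = (1/6)·12 + (1/24)·14 + (1/6)·16 + (7/48)·18 + (1/8)·22 + (3/16)·24 + (1/6)·28
     = 475/24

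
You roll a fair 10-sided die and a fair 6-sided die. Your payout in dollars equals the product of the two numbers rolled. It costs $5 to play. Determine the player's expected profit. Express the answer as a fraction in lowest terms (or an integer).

Distribution of the product of the two numbers rolled: 1 w.p. 1/60, 2 w.p. 1/30, 3 w.p. 1/30, 4 w.p. 1/20, 5 w.p. 1/30, 6 w.p. 1/15, …
E[payout] = (1/60)·1 + (1/30)·2 + (1/30)·3 + (1/20)·4 + (1/30)·5 + (1/15)·6 + (1/60)·7 + (1/20)·8 + (1/30)·9 + (1/20)·10 + (1/15)·12 + (1/60)·14 + (1/30)·15 + (1/30)·16 + (1/20)·18 + (1/20)·20 + (1/60)·21 + (1/20)·24 + (1/60)·25 + (1/60)·27 + (1/60)·28 + (1/20)·30 + (1/60)·32 + (1/60)·35 + (1/30)·36 + (1/30)·40 + (1/60)·42 + (1/60)·45 + (1/60)·48 + (1/60)·50 + (1/60)·54 + (1/60)·60 = 77/4
Expected profit = 77/4 − 5 = 57/4

57/4 dollars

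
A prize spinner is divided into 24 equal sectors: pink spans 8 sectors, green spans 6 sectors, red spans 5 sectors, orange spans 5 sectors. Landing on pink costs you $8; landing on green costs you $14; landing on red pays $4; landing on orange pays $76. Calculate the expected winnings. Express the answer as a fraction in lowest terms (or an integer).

E[payout] = (8/24)·(-8) + (6/24)·(-14) + (5/24)·4 + (5/24)·76 = 21/2

21/2 dollars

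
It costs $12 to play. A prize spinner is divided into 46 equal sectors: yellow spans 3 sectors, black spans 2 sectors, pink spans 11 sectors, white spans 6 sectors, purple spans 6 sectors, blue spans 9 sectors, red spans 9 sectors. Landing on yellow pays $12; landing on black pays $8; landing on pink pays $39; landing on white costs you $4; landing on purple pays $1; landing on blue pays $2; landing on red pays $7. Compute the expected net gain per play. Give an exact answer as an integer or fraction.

-4/23 dollars

E[payout] = (3/46)·12 + (2/46)·8 + (11/46)·39 + (6/46)·(-4) + (6/46)·1 + (9/46)·2 + (9/46)·7 = 272/23
Expected profit = 272/23 − 12 = -4/23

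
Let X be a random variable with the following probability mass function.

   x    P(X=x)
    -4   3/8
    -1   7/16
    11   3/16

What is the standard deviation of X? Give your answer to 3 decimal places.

E[X] = 1/8, E[X²] = 233/8
Var(X) = E[X²] − (E[X])² = 233/8 − 1/64 = 1863/64
SD(X) = √(1863/64) ≈ 5.395

5.395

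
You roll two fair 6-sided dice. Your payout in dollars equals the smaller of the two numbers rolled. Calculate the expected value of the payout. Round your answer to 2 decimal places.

Distribution of the smaller of the two numbers rolled: 1 w.p. 11/36, 2 w.p. 1/4, 3 w.p. 7/36, 4 w.p. 5/36, 5 w.p. 1/12, 6 w.p. 1/36
E[payout] = (11/36)·1 + (1/4)·2 + (7/36)·3 + (5/36)·4 + (1/12)·5 + (1/36)·6 = 91/36
≈ $2.53

$2.53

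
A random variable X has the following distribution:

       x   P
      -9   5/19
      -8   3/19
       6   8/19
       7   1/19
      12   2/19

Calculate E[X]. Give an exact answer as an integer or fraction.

10/19

E[X] = (5/19)·(-9) + (3/19)·(-8) + (8/19)·6 + (1/19)·7 + (2/19)·12
     = 10/19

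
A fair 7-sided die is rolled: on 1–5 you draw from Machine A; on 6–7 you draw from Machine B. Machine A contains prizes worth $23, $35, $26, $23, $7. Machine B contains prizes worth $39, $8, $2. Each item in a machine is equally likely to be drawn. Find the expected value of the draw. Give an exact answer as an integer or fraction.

E[X | Machine A] = (23 + 35 + 26 + 23 + 7)/5 = 114/5
E[X | Machine B] = (39 + 8 + 2)/3 = 49/3
E[X] = (5/7)·114/5 + (2/7)·49/3 = 440/21

440/21 dollars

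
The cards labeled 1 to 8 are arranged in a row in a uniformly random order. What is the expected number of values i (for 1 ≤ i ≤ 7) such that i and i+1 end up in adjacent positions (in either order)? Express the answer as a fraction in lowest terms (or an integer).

7/4

For each i ∈ {1,…,7}, let Xᵢ = 1 if i and i+1 are adjacent. P(Xᵢ=1) = 2·(8−1)!/8! = 2/8.
By linearity, E[ΣXᵢ] = (7)·(2/8) = 7/4.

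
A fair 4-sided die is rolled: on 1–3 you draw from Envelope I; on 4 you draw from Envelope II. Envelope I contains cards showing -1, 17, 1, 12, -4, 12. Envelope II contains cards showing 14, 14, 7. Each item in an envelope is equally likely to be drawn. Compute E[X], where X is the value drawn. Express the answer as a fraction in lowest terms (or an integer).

181/24

E[X | Envelope I] = (-1 + 17 + 1 + 12 − 4 + 12)/6 = 37/6
E[X | Envelope II] = (14 + 14 + 7)/3 = 35/3
E[X] = (3/4)·37/6 + (1/4)·35/3 = 181/24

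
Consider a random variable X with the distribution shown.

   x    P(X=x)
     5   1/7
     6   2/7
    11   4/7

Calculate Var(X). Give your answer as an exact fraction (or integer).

346/49

E[X] = (1/7)·5 + (2/7)·6 + (4/7)·11 = 61/7
E[X²] = (1/7)·25 + (2/7)·36 + (4/7)·121 = 83
Var(X) = 83 − (61/7)² = 346/49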